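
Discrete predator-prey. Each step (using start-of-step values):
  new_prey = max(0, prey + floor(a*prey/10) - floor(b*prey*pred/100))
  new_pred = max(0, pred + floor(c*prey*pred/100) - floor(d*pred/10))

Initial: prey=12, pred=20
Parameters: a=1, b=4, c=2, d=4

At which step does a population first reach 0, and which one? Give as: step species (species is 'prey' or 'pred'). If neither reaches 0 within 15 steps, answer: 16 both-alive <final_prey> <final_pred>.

Answer: 16 both-alive 2 2

Derivation:
Step 1: prey: 12+1-9=4; pred: 20+4-8=16
Step 2: prey: 4+0-2=2; pred: 16+1-6=11
Step 3: prey: 2+0-0=2; pred: 11+0-4=7
Step 4: prey: 2+0-0=2; pred: 7+0-2=5
Step 5: prey: 2+0-0=2; pred: 5+0-2=3
Step 6: prey: 2+0-0=2; pred: 3+0-1=2
Step 7: prey: 2+0-0=2; pred: 2+0-0=2
Steps 8-15: state stable at prey=2, pred=2 (no change)
No extinction within 15 steps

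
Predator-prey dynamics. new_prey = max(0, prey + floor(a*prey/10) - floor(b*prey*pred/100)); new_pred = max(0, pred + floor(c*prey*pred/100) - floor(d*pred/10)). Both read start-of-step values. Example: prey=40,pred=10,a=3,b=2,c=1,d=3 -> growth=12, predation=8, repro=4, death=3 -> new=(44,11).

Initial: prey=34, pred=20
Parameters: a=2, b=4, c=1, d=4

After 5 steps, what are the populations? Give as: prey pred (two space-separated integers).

Answer: 3 3

Derivation:
Step 1: prey: 34+6-27=13; pred: 20+6-8=18
Step 2: prey: 13+2-9=6; pred: 18+2-7=13
Step 3: prey: 6+1-3=4; pred: 13+0-5=8
Step 4: prey: 4+0-1=3; pred: 8+0-3=5
Step 5: prey: 3+0-0=3; pred: 5+0-2=3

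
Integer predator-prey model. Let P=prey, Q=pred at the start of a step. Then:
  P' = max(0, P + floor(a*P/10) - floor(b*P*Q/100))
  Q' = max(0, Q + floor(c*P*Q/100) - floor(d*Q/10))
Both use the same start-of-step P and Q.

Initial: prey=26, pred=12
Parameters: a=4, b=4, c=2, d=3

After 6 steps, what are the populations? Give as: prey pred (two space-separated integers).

Answer: 5 13

Derivation:
Step 1: prey: 26+10-12=24; pred: 12+6-3=15
Step 2: prey: 24+9-14=19; pred: 15+7-4=18
Step 3: prey: 19+7-13=13; pred: 18+6-5=19
Step 4: prey: 13+5-9=9; pred: 19+4-5=18
Step 5: prey: 9+3-6=6; pred: 18+3-5=16
Step 6: prey: 6+2-3=5; pred: 16+1-4=13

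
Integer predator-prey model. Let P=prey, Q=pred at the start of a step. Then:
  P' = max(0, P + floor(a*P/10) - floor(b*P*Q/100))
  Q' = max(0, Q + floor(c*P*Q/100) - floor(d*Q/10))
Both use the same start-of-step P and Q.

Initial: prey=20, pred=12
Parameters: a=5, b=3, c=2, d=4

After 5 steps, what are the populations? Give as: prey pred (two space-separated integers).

Answer: 31 21

Derivation:
Step 1: prey: 20+10-7=23; pred: 12+4-4=12
Step 2: prey: 23+11-8=26; pred: 12+5-4=13
Step 3: prey: 26+13-10=29; pred: 13+6-5=14
Step 4: prey: 29+14-12=31; pred: 14+8-5=17
Step 5: prey: 31+15-15=31; pred: 17+10-6=21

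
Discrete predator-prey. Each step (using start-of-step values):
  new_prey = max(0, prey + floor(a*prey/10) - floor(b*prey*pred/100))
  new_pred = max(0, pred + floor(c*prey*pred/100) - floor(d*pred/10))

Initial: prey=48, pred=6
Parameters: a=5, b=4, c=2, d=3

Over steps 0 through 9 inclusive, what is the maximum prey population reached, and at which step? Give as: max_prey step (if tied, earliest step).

Answer: 67 2

Derivation:
Step 1: prey: 48+24-11=61; pred: 6+5-1=10
Step 2: prey: 61+30-24=67; pred: 10+12-3=19
Step 3: prey: 67+33-50=50; pred: 19+25-5=39
Step 4: prey: 50+25-78=0; pred: 39+39-11=67
Step 5: prey: 0+0-0=0; pred: 67+0-20=47
Step 6: prey: 0+0-0=0; pred: 47+0-14=33
Step 7: prey: 0+0-0=0; pred: 33+0-9=24
Step 8: prey: 0+0-0=0; pred: 24+0-7=17
Step 9: prey: 0+0-0=0; pred: 17+0-5=12
Max prey = 67 at step 2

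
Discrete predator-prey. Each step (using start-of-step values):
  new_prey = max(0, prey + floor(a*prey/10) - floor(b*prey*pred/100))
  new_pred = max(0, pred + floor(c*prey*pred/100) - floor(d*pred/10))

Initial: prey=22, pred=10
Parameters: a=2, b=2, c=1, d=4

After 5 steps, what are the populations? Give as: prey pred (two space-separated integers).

Answer: 31 4

Derivation:
Step 1: prey: 22+4-4=22; pred: 10+2-4=8
Step 2: prey: 22+4-3=23; pred: 8+1-3=6
Step 3: prey: 23+4-2=25; pred: 6+1-2=5
Step 4: prey: 25+5-2=28; pred: 5+1-2=4
Step 5: prey: 28+5-2=31; pred: 4+1-1=4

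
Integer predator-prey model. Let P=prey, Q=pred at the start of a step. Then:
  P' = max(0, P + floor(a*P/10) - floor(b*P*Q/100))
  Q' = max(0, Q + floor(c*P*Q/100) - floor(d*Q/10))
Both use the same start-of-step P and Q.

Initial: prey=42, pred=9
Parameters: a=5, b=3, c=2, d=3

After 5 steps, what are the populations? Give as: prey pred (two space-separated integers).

Answer: 0 60

Derivation:
Step 1: prey: 42+21-11=52; pred: 9+7-2=14
Step 2: prey: 52+26-21=57; pred: 14+14-4=24
Step 3: prey: 57+28-41=44; pred: 24+27-7=44
Step 4: prey: 44+22-58=8; pred: 44+38-13=69
Step 5: prey: 8+4-16=0; pred: 69+11-20=60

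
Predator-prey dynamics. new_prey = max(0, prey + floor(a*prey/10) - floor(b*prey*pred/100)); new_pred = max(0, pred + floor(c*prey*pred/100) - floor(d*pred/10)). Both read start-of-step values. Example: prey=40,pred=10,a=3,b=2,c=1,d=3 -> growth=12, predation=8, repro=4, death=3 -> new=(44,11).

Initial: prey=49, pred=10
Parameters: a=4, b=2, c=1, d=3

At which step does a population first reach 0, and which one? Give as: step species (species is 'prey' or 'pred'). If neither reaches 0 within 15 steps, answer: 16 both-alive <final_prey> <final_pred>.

Answer: 16 both-alive 1 5

Derivation:
Step 1: prey: 49+19-9=59; pred: 10+4-3=11
Step 2: prey: 59+23-12=70; pred: 11+6-3=14
Step 3: prey: 70+28-19=79; pred: 14+9-4=19
Step 4: prey: 79+31-30=80; pred: 19+15-5=29
Step 5: prey: 80+32-46=66; pred: 29+23-8=44
Step 6: prey: 66+26-58=34; pred: 44+29-13=60
Step 7: prey: 34+13-40=7; pred: 60+20-18=62
Step 8: prey: 7+2-8=1; pred: 62+4-18=48
Step 9: prey: 1+0-0=1; pred: 48+0-14=34
Step 10: prey: 1+0-0=1; pred: 34+0-10=24
Step 11: prey: 1+0-0=1; pred: 24+0-7=17
Step 12: prey: 1+0-0=1; pred: 17+0-5=12
Step 13: prey: 1+0-0=1; pred: 12+0-3=9
Step 14: prey: 1+0-0=1; pred: 9+0-2=7
Step 15: prey: 1+0-0=1; pred: 7+0-2=5
No extinction within 15 steps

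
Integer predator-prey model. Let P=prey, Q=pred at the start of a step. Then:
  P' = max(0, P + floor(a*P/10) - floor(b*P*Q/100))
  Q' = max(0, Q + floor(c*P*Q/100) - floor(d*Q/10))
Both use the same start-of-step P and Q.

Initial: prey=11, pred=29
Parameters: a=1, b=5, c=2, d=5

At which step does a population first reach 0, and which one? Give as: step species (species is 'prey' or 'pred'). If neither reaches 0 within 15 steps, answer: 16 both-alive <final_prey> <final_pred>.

Answer: 1 prey

Derivation:
Step 1: prey: 11+1-15=0; pred: 29+6-14=21
First extinction: prey at step 1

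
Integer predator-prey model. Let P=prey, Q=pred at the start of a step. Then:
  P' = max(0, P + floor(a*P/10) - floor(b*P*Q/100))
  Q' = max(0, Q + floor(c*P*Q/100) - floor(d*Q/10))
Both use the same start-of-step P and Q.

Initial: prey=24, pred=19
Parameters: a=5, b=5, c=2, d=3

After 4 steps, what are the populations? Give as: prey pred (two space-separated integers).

Step 1: prey: 24+12-22=14; pred: 19+9-5=23
Step 2: prey: 14+7-16=5; pred: 23+6-6=23
Step 3: prey: 5+2-5=2; pred: 23+2-6=19
Step 4: prey: 2+1-1=2; pred: 19+0-5=14

Answer: 2 14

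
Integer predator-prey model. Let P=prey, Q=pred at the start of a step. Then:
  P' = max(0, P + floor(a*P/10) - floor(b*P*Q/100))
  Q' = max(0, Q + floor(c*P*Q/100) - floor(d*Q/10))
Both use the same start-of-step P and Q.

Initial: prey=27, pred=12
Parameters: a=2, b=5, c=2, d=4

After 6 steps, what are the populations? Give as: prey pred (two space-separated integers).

Step 1: prey: 27+5-16=16; pred: 12+6-4=14
Step 2: prey: 16+3-11=8; pred: 14+4-5=13
Step 3: prey: 8+1-5=4; pred: 13+2-5=10
Step 4: prey: 4+0-2=2; pred: 10+0-4=6
Step 5: prey: 2+0-0=2; pred: 6+0-2=4
Step 6: prey: 2+0-0=2; pred: 4+0-1=3

Answer: 2 3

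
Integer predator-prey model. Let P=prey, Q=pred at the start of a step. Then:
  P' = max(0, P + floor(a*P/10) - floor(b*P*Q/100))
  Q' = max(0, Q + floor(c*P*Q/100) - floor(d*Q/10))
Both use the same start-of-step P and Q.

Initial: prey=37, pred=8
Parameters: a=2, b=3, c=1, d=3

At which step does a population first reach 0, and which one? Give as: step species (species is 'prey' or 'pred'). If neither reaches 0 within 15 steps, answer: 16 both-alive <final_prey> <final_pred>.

Answer: 16 both-alive 23 6

Derivation:
Step 1: prey: 37+7-8=36; pred: 8+2-2=8
Step 2: prey: 36+7-8=35; pred: 8+2-2=8
Step 3: prey: 35+7-8=34; pred: 8+2-2=8
Step 4: prey: 34+6-8=32; pred: 8+2-2=8
Step 5: prey: 32+6-7=31; pred: 8+2-2=8
Step 6: prey: 31+6-7=30; pred: 8+2-2=8
Step 7: prey: 30+6-7=29; pred: 8+2-2=8
Step 8: prey: 29+5-6=28; pred: 8+2-2=8
Step 9: prey: 28+5-6=27; pred: 8+2-2=8
Step 10: prey: 27+5-6=26; pred: 8+2-2=8
Step 11: prey: 26+5-6=25; pred: 8+2-2=8
Step 12: prey: 25+5-6=24; pred: 8+2-2=8
Step 13: prey: 24+4-5=23; pred: 8+1-2=7
Step 14: prey: 23+4-4=23; pred: 7+1-2=6
Step 15: prey: 23+4-4=23; pred: 6+1-1=6
No extinction within 15 steps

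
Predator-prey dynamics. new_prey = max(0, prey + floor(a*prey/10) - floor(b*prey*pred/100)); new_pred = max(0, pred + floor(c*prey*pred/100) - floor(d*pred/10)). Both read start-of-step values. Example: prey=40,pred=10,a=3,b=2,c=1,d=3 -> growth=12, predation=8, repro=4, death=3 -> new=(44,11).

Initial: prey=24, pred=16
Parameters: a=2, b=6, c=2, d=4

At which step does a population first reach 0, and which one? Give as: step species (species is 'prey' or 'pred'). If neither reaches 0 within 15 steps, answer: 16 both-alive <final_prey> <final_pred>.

Step 1: prey: 24+4-23=5; pred: 16+7-6=17
Step 2: prey: 5+1-5=1; pred: 17+1-6=12
Step 3: prey: 1+0-0=1; pred: 12+0-4=8
Step 4: prey: 1+0-0=1; pred: 8+0-3=5
Step 5: prey: 1+0-0=1; pred: 5+0-2=3
Step 6: prey: 1+0-0=1; pred: 3+0-1=2
Step 7: prey: 1+0-0=1; pred: 2+0-0=2
Steps 8-15: state stable at prey=1, pred=2 (no change)
No extinction within 15 steps

Answer: 16 both-alive 1 2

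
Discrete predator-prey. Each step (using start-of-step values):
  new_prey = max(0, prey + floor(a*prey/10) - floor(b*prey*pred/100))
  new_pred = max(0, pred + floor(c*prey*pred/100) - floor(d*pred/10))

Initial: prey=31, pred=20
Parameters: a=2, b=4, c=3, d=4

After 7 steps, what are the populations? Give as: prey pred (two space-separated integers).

Answer: 0 3

Derivation:
Step 1: prey: 31+6-24=13; pred: 20+18-8=30
Step 2: prey: 13+2-15=0; pred: 30+11-12=29
Step 3: prey: 0+0-0=0; pred: 29+0-11=18
Step 4: prey: 0+0-0=0; pred: 18+0-7=11
Step 5: prey: 0+0-0=0; pred: 11+0-4=7
Step 6: prey: 0+0-0=0; pred: 7+0-2=5
Step 7: prey: 0+0-0=0; pred: 5+0-2=3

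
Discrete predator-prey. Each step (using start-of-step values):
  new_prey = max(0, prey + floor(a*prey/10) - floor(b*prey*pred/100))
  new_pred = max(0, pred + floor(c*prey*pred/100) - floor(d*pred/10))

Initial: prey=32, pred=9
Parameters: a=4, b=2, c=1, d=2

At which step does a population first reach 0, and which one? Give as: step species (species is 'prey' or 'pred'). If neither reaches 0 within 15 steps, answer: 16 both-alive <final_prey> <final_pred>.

Answer: 10 prey

Derivation:
Step 1: prey: 32+12-5=39; pred: 9+2-1=10
Step 2: prey: 39+15-7=47; pred: 10+3-2=11
Step 3: prey: 47+18-10=55; pred: 11+5-2=14
Step 4: prey: 55+22-15=62; pred: 14+7-2=19
Step 5: prey: 62+24-23=63; pred: 19+11-3=27
Step 6: prey: 63+25-34=54; pred: 27+17-5=39
Step 7: prey: 54+21-42=33; pred: 39+21-7=53
Step 8: prey: 33+13-34=12; pred: 53+17-10=60
Step 9: prey: 12+4-14=2; pred: 60+7-12=55
Step 10: prey: 2+0-2=0; pred: 55+1-11=45
First extinction: prey at step 10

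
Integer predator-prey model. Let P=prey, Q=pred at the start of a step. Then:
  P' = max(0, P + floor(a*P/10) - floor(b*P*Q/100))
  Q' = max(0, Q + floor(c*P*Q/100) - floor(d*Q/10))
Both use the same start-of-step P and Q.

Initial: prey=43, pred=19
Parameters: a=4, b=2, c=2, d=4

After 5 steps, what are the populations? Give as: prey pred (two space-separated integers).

Answer: 2 40

Derivation:
Step 1: prey: 43+17-16=44; pred: 19+16-7=28
Step 2: prey: 44+17-24=37; pred: 28+24-11=41
Step 3: prey: 37+14-30=21; pred: 41+30-16=55
Step 4: prey: 21+8-23=6; pred: 55+23-22=56
Step 5: prey: 6+2-6=2; pred: 56+6-22=40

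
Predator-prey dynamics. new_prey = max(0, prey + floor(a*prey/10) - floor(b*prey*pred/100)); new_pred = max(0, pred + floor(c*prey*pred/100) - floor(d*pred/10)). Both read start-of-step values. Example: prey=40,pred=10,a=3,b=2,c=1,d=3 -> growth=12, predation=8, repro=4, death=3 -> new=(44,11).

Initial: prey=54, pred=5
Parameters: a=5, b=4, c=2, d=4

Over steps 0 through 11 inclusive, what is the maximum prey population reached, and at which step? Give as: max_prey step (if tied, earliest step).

Answer: 84 2

Derivation:
Step 1: prey: 54+27-10=71; pred: 5+5-2=8
Step 2: prey: 71+35-22=84; pred: 8+11-3=16
Step 3: prey: 84+42-53=73; pred: 16+26-6=36
Step 4: prey: 73+36-105=4; pred: 36+52-14=74
Step 5: prey: 4+2-11=0; pred: 74+5-29=50
Step 6: prey: 0+0-0=0; pred: 50+0-20=30
Step 7: prey: 0+0-0=0; pred: 30+0-12=18
Step 8: prey: 0+0-0=0; pred: 18+0-7=11
Step 9: prey: 0+0-0=0; pred: 11+0-4=7
Step 10: prey: 0+0-0=0; pred: 7+0-2=5
Step 11: prey: 0+0-0=0; pred: 5+0-2=3
Max prey = 84 at step 2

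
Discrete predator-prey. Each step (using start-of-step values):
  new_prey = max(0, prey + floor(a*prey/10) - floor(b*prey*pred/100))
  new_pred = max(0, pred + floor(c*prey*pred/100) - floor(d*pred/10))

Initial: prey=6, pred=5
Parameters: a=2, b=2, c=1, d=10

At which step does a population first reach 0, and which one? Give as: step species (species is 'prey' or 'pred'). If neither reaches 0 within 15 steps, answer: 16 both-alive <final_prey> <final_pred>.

Answer: 1 pred

Derivation:
Step 1: prey: 6+1-0=7; pred: 5+0-5=0
First extinction: pred at step 1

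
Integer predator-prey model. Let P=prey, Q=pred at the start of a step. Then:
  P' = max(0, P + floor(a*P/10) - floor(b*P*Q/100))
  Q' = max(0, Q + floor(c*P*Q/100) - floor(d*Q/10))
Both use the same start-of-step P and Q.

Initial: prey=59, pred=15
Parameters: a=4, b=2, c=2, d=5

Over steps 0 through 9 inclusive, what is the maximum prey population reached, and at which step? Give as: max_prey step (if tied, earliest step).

Answer: 65 1

Derivation:
Step 1: prey: 59+23-17=65; pred: 15+17-7=25
Step 2: prey: 65+26-32=59; pred: 25+32-12=45
Step 3: prey: 59+23-53=29; pred: 45+53-22=76
Step 4: prey: 29+11-44=0; pred: 76+44-38=82
Step 5: prey: 0+0-0=0; pred: 82+0-41=41
Step 6: prey: 0+0-0=0; pred: 41+0-20=21
Step 7: prey: 0+0-0=0; pred: 21+0-10=11
Step 8: prey: 0+0-0=0; pred: 11+0-5=6
Step 9: prey: 0+0-0=0; pred: 6+0-3=3
Max prey = 65 at step 1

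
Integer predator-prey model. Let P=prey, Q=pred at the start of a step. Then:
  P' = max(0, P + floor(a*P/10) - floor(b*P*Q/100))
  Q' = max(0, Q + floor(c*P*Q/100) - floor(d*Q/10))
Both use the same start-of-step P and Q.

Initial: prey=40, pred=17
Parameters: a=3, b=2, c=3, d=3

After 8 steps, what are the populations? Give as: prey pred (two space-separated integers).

Answer: 0 17

Derivation:
Step 1: prey: 40+12-13=39; pred: 17+20-5=32
Step 2: prey: 39+11-24=26; pred: 32+37-9=60
Step 3: prey: 26+7-31=2; pred: 60+46-18=88
Step 4: prey: 2+0-3=0; pred: 88+5-26=67
Step 5: prey: 0+0-0=0; pred: 67+0-20=47
Step 6: prey: 0+0-0=0; pred: 47+0-14=33
Step 7: prey: 0+0-0=0; pred: 33+0-9=24
Step 8: prey: 0+0-0=0; pred: 24+0-7=17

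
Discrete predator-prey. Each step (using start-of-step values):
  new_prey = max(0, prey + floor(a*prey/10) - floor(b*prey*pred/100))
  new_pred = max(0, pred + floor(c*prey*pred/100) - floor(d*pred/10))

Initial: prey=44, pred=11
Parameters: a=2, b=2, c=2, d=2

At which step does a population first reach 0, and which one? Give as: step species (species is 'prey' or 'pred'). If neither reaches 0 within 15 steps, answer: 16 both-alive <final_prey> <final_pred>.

Answer: 6 prey

Derivation:
Step 1: prey: 44+8-9=43; pred: 11+9-2=18
Step 2: prey: 43+8-15=36; pred: 18+15-3=30
Step 3: prey: 36+7-21=22; pred: 30+21-6=45
Step 4: prey: 22+4-19=7; pred: 45+19-9=55
Step 5: prey: 7+1-7=1; pred: 55+7-11=51
Step 6: prey: 1+0-1=0; pred: 51+1-10=42
First extinction: prey at step 6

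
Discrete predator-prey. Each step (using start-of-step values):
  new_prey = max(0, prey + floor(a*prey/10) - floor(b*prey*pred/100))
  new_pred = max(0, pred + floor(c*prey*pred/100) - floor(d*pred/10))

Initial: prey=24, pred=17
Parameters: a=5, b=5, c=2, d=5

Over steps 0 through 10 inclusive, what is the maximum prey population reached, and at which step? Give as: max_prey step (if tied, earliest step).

Answer: 61 10

Derivation:
Step 1: prey: 24+12-20=16; pred: 17+8-8=17
Step 2: prey: 16+8-13=11; pred: 17+5-8=14
Step 3: prey: 11+5-7=9; pred: 14+3-7=10
Step 4: prey: 9+4-4=9; pred: 10+1-5=6
Step 5: prey: 9+4-2=11; pred: 6+1-3=4
Step 6: prey: 11+5-2=14; pred: 4+0-2=2
Step 7: prey: 14+7-1=20; pred: 2+0-1=1
Step 8: prey: 20+10-1=29; pred: 1+0-0=1
Step 9: prey: 29+14-1=42; pred: 1+0-0=1
Step 10: prey: 42+21-2=61; pred: 1+0-0=1
Max prey = 61 at step 10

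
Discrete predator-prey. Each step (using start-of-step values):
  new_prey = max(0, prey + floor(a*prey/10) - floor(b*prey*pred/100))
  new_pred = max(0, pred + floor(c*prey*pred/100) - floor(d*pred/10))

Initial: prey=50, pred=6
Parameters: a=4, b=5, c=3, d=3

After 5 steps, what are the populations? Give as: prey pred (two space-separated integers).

Step 1: prey: 50+20-15=55; pred: 6+9-1=14
Step 2: prey: 55+22-38=39; pred: 14+23-4=33
Step 3: prey: 39+15-64=0; pred: 33+38-9=62
Step 4: prey: 0+0-0=0; pred: 62+0-18=44
Step 5: prey: 0+0-0=0; pred: 44+0-13=31

Answer: 0 31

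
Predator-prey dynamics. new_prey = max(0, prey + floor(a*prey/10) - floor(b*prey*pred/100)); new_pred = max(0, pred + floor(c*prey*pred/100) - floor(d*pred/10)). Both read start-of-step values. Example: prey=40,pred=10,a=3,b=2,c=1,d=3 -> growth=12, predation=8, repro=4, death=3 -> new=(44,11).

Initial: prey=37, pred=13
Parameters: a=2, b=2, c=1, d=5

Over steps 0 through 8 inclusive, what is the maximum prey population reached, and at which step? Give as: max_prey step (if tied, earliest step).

Answer: 55 8

Derivation:
Step 1: prey: 37+7-9=35; pred: 13+4-6=11
Step 2: prey: 35+7-7=35; pred: 11+3-5=9
Step 3: prey: 35+7-6=36; pred: 9+3-4=8
Step 4: prey: 36+7-5=38; pred: 8+2-4=6
Step 5: prey: 38+7-4=41; pred: 6+2-3=5
Step 6: prey: 41+8-4=45; pred: 5+2-2=5
Step 7: prey: 45+9-4=50; pred: 5+2-2=5
Step 8: prey: 50+10-5=55; pred: 5+2-2=5
Max prey = 55 at step 8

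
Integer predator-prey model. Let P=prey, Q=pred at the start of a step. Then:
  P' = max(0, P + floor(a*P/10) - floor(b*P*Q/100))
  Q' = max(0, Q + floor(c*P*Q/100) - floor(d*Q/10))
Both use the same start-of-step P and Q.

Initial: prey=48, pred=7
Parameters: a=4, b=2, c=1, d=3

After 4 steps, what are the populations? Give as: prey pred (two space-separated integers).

Answer: 102 22

Derivation:
Step 1: prey: 48+19-6=61; pred: 7+3-2=8
Step 2: prey: 61+24-9=76; pred: 8+4-2=10
Step 3: prey: 76+30-15=91; pred: 10+7-3=14
Step 4: prey: 91+36-25=102; pred: 14+12-4=22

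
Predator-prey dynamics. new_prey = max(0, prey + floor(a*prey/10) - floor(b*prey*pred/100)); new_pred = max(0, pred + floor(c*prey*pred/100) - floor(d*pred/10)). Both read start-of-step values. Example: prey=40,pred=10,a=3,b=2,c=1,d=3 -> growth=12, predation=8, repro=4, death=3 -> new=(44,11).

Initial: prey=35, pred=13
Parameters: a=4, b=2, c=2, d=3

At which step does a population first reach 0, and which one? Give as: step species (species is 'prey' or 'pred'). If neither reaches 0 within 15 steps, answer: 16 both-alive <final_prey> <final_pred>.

Step 1: prey: 35+14-9=40; pred: 13+9-3=19
Step 2: prey: 40+16-15=41; pred: 19+15-5=29
Step 3: prey: 41+16-23=34; pred: 29+23-8=44
Step 4: prey: 34+13-29=18; pred: 44+29-13=60
Step 5: prey: 18+7-21=4; pred: 60+21-18=63
Step 6: prey: 4+1-5=0; pred: 63+5-18=50
First extinction: prey at step 6

Answer: 6 prey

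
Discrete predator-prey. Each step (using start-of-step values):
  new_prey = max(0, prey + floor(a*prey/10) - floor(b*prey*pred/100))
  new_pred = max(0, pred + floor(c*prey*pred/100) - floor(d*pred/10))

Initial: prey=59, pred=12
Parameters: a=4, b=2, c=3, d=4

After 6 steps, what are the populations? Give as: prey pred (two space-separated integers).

Step 1: prey: 59+23-14=68; pred: 12+21-4=29
Step 2: prey: 68+27-39=56; pred: 29+59-11=77
Step 3: prey: 56+22-86=0; pred: 77+129-30=176
Step 4: prey: 0+0-0=0; pred: 176+0-70=106
Step 5: prey: 0+0-0=0; pred: 106+0-42=64
Step 6: prey: 0+0-0=0; pred: 64+0-25=39

Answer: 0 39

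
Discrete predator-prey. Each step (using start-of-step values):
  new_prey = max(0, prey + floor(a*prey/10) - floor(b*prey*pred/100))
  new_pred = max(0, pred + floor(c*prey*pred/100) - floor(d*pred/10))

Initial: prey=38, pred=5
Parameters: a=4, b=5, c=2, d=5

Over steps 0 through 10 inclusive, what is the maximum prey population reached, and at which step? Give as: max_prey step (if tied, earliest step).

Step 1: prey: 38+15-9=44; pred: 5+3-2=6
Step 2: prey: 44+17-13=48; pred: 6+5-3=8
Step 3: prey: 48+19-19=48; pred: 8+7-4=11
Step 4: prey: 48+19-26=41; pred: 11+10-5=16
Step 5: prey: 41+16-32=25; pred: 16+13-8=21
Step 6: prey: 25+10-26=9; pred: 21+10-10=21
Step 7: prey: 9+3-9=3; pred: 21+3-10=14
Step 8: prey: 3+1-2=2; pred: 14+0-7=7
Step 9: prey: 2+0-0=2; pred: 7+0-3=4
Step 10: prey: 2+0-0=2; pred: 4+0-2=2
Max prey = 48 at step 2

Answer: 48 2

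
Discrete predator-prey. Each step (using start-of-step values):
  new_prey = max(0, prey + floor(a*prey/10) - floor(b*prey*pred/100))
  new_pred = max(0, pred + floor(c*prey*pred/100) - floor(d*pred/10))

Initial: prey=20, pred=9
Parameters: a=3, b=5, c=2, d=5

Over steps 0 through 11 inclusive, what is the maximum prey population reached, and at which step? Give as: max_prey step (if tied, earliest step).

Step 1: prey: 20+6-9=17; pred: 9+3-4=8
Step 2: prey: 17+5-6=16; pred: 8+2-4=6
Step 3: prey: 16+4-4=16; pred: 6+1-3=4
Step 4: prey: 16+4-3=17; pred: 4+1-2=3
Step 5: prey: 17+5-2=20; pred: 3+1-1=3
Step 6: prey: 20+6-3=23; pred: 3+1-1=3
Step 7: prey: 23+6-3=26; pred: 3+1-1=3
Step 8: prey: 26+7-3=30; pred: 3+1-1=3
Step 9: prey: 30+9-4=35; pred: 3+1-1=3
Step 10: prey: 35+10-5=40; pred: 3+2-1=4
Step 11: prey: 40+12-8=44; pred: 4+3-2=5
Max prey = 44 at step 11

Answer: 44 11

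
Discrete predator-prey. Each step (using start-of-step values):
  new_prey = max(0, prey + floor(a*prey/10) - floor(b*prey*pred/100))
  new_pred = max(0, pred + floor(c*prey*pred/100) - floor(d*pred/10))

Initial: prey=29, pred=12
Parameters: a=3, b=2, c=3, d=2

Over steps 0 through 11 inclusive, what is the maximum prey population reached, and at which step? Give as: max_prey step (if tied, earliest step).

Answer: 31 1

Derivation:
Step 1: prey: 29+8-6=31; pred: 12+10-2=20
Step 2: prey: 31+9-12=28; pred: 20+18-4=34
Step 3: prey: 28+8-19=17; pred: 34+28-6=56
Step 4: prey: 17+5-19=3; pred: 56+28-11=73
Step 5: prey: 3+0-4=0; pred: 73+6-14=65
Step 6: prey: 0+0-0=0; pred: 65+0-13=52
Step 7: prey: 0+0-0=0; pred: 52+0-10=42
Step 8: prey: 0+0-0=0; pred: 42+0-8=34
Step 9: prey: 0+0-0=0; pred: 34+0-6=28
Step 10: prey: 0+0-0=0; pred: 28+0-5=23
Step 11: prey: 0+0-0=0; pred: 23+0-4=19
Max prey = 31 at step 1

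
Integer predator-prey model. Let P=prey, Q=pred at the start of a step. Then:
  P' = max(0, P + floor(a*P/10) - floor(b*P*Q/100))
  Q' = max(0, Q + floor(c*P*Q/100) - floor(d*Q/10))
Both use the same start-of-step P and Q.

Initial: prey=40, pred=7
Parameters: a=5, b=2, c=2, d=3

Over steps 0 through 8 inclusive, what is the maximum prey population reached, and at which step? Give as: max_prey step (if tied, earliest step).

Answer: 81 3

Derivation:
Step 1: prey: 40+20-5=55; pred: 7+5-2=10
Step 2: prey: 55+27-11=71; pred: 10+11-3=18
Step 3: prey: 71+35-25=81; pred: 18+25-5=38
Step 4: prey: 81+40-61=60; pred: 38+61-11=88
Step 5: prey: 60+30-105=0; pred: 88+105-26=167
Step 6: prey: 0+0-0=0; pred: 167+0-50=117
Step 7: prey: 0+0-0=0; pred: 117+0-35=82
Step 8: prey: 0+0-0=0; pred: 82+0-24=58
Max prey = 81 at step 3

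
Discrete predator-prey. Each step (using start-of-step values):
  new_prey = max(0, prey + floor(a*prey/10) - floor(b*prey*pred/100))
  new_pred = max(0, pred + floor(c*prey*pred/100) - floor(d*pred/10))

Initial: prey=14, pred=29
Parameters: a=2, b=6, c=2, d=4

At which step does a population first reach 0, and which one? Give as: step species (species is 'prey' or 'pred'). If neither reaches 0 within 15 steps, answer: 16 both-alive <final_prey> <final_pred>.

Step 1: prey: 14+2-24=0; pred: 29+8-11=26
First extinction: prey at step 1

Answer: 1 prey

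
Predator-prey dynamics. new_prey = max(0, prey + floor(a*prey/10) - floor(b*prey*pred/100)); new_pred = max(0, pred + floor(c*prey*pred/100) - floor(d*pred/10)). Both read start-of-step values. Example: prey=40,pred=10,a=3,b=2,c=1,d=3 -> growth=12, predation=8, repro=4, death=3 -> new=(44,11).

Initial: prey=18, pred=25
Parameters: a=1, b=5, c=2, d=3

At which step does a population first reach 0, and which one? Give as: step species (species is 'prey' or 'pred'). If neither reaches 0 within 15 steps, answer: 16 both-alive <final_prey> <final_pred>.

Step 1: prey: 18+1-22=0; pred: 25+9-7=27
First extinction: prey at step 1

Answer: 1 prey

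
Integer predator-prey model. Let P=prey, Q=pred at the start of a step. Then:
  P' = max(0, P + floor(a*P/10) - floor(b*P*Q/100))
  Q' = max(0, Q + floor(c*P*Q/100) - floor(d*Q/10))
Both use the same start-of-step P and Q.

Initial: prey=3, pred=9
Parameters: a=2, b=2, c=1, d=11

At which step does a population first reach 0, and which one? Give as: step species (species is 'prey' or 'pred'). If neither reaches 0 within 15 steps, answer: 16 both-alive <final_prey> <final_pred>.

Answer: 1 pred

Derivation:
Step 1: prey: 3+0-0=3; pred: 9+0-9=0
First extinction: pred at step 1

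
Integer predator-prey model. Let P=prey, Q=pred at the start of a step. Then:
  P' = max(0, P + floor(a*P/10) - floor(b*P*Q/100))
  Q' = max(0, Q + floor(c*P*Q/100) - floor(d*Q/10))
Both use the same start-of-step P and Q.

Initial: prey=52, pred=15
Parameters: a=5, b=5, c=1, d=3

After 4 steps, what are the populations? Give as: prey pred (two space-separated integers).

Step 1: prey: 52+26-39=39; pred: 15+7-4=18
Step 2: prey: 39+19-35=23; pred: 18+7-5=20
Step 3: prey: 23+11-23=11; pred: 20+4-6=18
Step 4: prey: 11+5-9=7; pred: 18+1-5=14

Answer: 7 14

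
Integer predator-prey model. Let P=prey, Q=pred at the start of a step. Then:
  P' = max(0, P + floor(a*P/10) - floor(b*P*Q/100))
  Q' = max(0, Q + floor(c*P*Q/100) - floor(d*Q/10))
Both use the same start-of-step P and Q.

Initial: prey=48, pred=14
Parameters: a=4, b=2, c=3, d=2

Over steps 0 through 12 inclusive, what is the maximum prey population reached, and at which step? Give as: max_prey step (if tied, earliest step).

Answer: 54 1

Derivation:
Step 1: prey: 48+19-13=54; pred: 14+20-2=32
Step 2: prey: 54+21-34=41; pred: 32+51-6=77
Step 3: prey: 41+16-63=0; pred: 77+94-15=156
Step 4: prey: 0+0-0=0; pred: 156+0-31=125
Step 5: prey: 0+0-0=0; pred: 125+0-25=100
Step 6: prey: 0+0-0=0; pred: 100+0-20=80
Step 7: prey: 0+0-0=0; pred: 80+0-16=64
Step 8: prey: 0+0-0=0; pred: 64+0-12=52
Step 9: prey: 0+0-0=0; pred: 52+0-10=42
Step 10: prey: 0+0-0=0; pred: 42+0-8=34
Step 11: prey: 0+0-0=0; pred: 34+0-6=28
Step 12: prey: 0+0-0=0; pred: 28+0-5=23
Max prey = 54 at step 1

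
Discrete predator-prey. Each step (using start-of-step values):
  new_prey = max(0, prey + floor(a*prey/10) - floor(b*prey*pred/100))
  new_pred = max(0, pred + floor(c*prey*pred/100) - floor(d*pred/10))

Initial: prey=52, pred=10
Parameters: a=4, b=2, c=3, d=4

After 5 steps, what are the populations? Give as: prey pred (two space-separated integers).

Answer: 0 95

Derivation:
Step 1: prey: 52+20-10=62; pred: 10+15-4=21
Step 2: prey: 62+24-26=60; pred: 21+39-8=52
Step 3: prey: 60+24-62=22; pred: 52+93-20=125
Step 4: prey: 22+8-55=0; pred: 125+82-50=157
Step 5: prey: 0+0-0=0; pred: 157+0-62=95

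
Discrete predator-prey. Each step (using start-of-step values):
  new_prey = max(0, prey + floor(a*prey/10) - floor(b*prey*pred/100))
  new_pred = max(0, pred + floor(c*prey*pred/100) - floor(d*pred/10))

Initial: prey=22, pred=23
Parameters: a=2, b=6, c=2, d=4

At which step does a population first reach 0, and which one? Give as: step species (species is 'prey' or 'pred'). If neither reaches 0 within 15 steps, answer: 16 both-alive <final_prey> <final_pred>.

Answer: 1 prey

Derivation:
Step 1: prey: 22+4-30=0; pred: 23+10-9=24
First extinction: prey at step 1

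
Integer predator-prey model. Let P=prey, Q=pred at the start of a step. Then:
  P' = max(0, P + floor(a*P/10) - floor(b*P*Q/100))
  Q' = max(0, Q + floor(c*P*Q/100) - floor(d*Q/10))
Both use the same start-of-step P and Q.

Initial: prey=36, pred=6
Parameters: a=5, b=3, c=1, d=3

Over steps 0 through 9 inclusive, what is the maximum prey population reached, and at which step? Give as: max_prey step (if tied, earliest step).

Answer: 103 5

Derivation:
Step 1: prey: 36+18-6=48; pred: 6+2-1=7
Step 2: prey: 48+24-10=62; pred: 7+3-2=8
Step 3: prey: 62+31-14=79; pred: 8+4-2=10
Step 4: prey: 79+39-23=95; pred: 10+7-3=14
Step 5: prey: 95+47-39=103; pred: 14+13-4=23
Step 6: prey: 103+51-71=83; pred: 23+23-6=40
Step 7: prey: 83+41-99=25; pred: 40+33-12=61
Step 8: prey: 25+12-45=0; pred: 61+15-18=58
Step 9: prey: 0+0-0=0; pred: 58+0-17=41
Max prey = 103 at step 5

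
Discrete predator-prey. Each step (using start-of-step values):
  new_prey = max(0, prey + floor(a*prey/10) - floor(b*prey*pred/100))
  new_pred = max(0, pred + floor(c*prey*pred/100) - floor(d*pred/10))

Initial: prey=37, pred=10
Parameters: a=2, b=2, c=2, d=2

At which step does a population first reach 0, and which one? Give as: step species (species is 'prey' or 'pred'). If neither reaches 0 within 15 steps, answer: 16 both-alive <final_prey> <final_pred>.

Answer: 16 both-alive 1 7

Derivation:
Step 1: prey: 37+7-7=37; pred: 10+7-2=15
Step 2: prey: 37+7-11=33; pred: 15+11-3=23
Step 3: prey: 33+6-15=24; pred: 23+15-4=34
Step 4: prey: 24+4-16=12; pred: 34+16-6=44
Step 5: prey: 12+2-10=4; pred: 44+10-8=46
Step 6: prey: 4+0-3=1; pred: 46+3-9=40
Step 7: prey: 1+0-0=1; pred: 40+0-8=32
Step 8: prey: 1+0-0=1; pred: 32+0-6=26
Step 9: prey: 1+0-0=1; pred: 26+0-5=21
Step 10: prey: 1+0-0=1; pred: 21+0-4=17
Step 11: prey: 1+0-0=1; pred: 17+0-3=14
Step 12: prey: 1+0-0=1; pred: 14+0-2=12
Step 13: prey: 1+0-0=1; pred: 12+0-2=10
Step 14: prey: 1+0-0=1; pred: 10+0-2=8
Step 15: prey: 1+0-0=1; pred: 8+0-1=7
No extinction within 15 steps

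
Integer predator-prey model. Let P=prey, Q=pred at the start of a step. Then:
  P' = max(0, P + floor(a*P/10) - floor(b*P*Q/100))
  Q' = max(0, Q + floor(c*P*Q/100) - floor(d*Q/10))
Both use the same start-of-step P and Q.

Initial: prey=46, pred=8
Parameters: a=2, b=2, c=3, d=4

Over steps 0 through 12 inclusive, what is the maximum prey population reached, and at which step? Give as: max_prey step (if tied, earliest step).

Answer: 48 1

Derivation:
Step 1: prey: 46+9-7=48; pred: 8+11-3=16
Step 2: prey: 48+9-15=42; pred: 16+23-6=33
Step 3: prey: 42+8-27=23; pred: 33+41-13=61
Step 4: prey: 23+4-28=0; pred: 61+42-24=79
Step 5: prey: 0+0-0=0; pred: 79+0-31=48
Step 6: prey: 0+0-0=0; pred: 48+0-19=29
Step 7: prey: 0+0-0=0; pred: 29+0-11=18
Step 8: prey: 0+0-0=0; pred: 18+0-7=11
Step 9: prey: 0+0-0=0; pred: 11+0-4=7
Step 10: prey: 0+0-0=0; pred: 7+0-2=5
Step 11: prey: 0+0-0=0; pred: 5+0-2=3
Step 12: prey: 0+0-0=0; pred: 3+0-1=2
Max prey = 48 at step 1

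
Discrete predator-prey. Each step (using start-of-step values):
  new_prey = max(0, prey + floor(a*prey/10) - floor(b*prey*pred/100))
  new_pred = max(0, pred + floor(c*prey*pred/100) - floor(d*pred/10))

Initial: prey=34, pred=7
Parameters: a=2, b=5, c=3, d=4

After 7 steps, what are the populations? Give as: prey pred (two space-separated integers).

Step 1: prey: 34+6-11=29; pred: 7+7-2=12
Step 2: prey: 29+5-17=17; pred: 12+10-4=18
Step 3: prey: 17+3-15=5; pred: 18+9-7=20
Step 4: prey: 5+1-5=1; pred: 20+3-8=15
Step 5: prey: 1+0-0=1; pred: 15+0-6=9
Step 6: prey: 1+0-0=1; pred: 9+0-3=6
Step 7: prey: 1+0-0=1; pred: 6+0-2=4

Answer: 1 4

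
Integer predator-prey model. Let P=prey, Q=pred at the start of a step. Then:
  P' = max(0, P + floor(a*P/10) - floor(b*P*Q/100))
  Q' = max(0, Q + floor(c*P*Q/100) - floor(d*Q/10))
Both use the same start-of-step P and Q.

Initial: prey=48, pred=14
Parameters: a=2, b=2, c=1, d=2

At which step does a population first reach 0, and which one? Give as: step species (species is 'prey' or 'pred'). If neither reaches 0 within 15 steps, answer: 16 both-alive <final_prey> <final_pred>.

Step 1: prey: 48+9-13=44; pred: 14+6-2=18
Step 2: prey: 44+8-15=37; pred: 18+7-3=22
Step 3: prey: 37+7-16=28; pred: 22+8-4=26
Step 4: prey: 28+5-14=19; pred: 26+7-5=28
Step 5: prey: 19+3-10=12; pred: 28+5-5=28
Step 6: prey: 12+2-6=8; pred: 28+3-5=26
Step 7: prey: 8+1-4=5; pred: 26+2-5=23
Step 8: prey: 5+1-2=4; pred: 23+1-4=20
Step 9: prey: 4+0-1=3; pred: 20+0-4=16
Step 10: prey: 3+0-0=3; pred: 16+0-3=13
Step 11: prey: 3+0-0=3; pred: 13+0-2=11
Step 12: prey: 3+0-0=3; pred: 11+0-2=9
Step 13: prey: 3+0-0=3; pred: 9+0-1=8
Step 14: prey: 3+0-0=3; pred: 8+0-1=7
Step 15: prey: 3+0-0=3; pred: 7+0-1=6
No extinction within 15 steps

Answer: 16 both-alive 3 6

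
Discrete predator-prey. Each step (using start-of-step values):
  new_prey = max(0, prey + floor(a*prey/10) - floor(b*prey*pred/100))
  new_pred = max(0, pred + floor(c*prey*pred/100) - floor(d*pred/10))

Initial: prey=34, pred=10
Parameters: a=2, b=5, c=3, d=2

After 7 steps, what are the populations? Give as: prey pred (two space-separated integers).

Step 1: prey: 34+6-17=23; pred: 10+10-2=18
Step 2: prey: 23+4-20=7; pred: 18+12-3=27
Step 3: prey: 7+1-9=0; pred: 27+5-5=27
Step 4: prey: 0+0-0=0; pred: 27+0-5=22
Step 5: prey: 0+0-0=0; pred: 22+0-4=18
Step 6: prey: 0+0-0=0; pred: 18+0-3=15
Step 7: prey: 0+0-0=0; pred: 15+0-3=12

Answer: 0 12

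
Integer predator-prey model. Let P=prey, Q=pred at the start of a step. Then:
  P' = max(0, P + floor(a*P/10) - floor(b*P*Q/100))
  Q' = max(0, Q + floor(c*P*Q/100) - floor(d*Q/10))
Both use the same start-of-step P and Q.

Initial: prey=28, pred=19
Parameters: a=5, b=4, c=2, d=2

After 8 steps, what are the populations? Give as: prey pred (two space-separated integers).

Answer: 0 12

Derivation:
Step 1: prey: 28+14-21=21; pred: 19+10-3=26
Step 2: prey: 21+10-21=10; pred: 26+10-5=31
Step 3: prey: 10+5-12=3; pred: 31+6-6=31
Step 4: prey: 3+1-3=1; pred: 31+1-6=26
Step 5: prey: 1+0-1=0; pred: 26+0-5=21
Step 6: prey: 0+0-0=0; pred: 21+0-4=17
Step 7: prey: 0+0-0=0; pred: 17+0-3=14
Step 8: prey: 0+0-0=0; pred: 14+0-2=12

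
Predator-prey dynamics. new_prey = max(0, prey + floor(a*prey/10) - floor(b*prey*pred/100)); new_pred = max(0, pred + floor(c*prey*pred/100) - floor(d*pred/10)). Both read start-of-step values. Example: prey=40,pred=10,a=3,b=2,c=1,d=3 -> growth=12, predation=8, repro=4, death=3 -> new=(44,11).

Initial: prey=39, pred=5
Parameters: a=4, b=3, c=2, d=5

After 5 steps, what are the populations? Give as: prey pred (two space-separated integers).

Answer: 46 48

Derivation:
Step 1: prey: 39+15-5=49; pred: 5+3-2=6
Step 2: prey: 49+19-8=60; pred: 6+5-3=8
Step 3: prey: 60+24-14=70; pred: 8+9-4=13
Step 4: prey: 70+28-27=71; pred: 13+18-6=25
Step 5: prey: 71+28-53=46; pred: 25+35-12=48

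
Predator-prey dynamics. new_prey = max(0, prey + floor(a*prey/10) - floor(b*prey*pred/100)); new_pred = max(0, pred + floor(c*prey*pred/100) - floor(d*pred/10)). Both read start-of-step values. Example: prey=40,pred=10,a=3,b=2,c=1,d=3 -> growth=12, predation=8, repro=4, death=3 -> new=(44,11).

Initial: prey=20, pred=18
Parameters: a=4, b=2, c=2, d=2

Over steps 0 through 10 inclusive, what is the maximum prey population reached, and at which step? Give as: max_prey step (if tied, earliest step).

Step 1: prey: 20+8-7=21; pred: 18+7-3=22
Step 2: prey: 21+8-9=20; pred: 22+9-4=27
Step 3: prey: 20+8-10=18; pred: 27+10-5=32
Step 4: prey: 18+7-11=14; pred: 32+11-6=37
Step 5: prey: 14+5-10=9; pred: 37+10-7=40
Step 6: prey: 9+3-7=5; pred: 40+7-8=39
Step 7: prey: 5+2-3=4; pred: 39+3-7=35
Step 8: prey: 4+1-2=3; pred: 35+2-7=30
Step 9: prey: 3+1-1=3; pred: 30+1-6=25
Step 10: prey: 3+1-1=3; pred: 25+1-5=21
Max prey = 21 at step 1

Answer: 21 1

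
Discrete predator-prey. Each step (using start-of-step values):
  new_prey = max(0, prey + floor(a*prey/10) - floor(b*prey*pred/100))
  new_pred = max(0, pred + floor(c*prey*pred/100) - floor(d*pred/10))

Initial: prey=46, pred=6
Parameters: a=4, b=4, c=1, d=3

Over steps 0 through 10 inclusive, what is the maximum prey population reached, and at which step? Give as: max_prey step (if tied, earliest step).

Step 1: prey: 46+18-11=53; pred: 6+2-1=7
Step 2: prey: 53+21-14=60; pred: 7+3-2=8
Step 3: prey: 60+24-19=65; pred: 8+4-2=10
Step 4: prey: 65+26-26=65; pred: 10+6-3=13
Step 5: prey: 65+26-33=58; pred: 13+8-3=18
Step 6: prey: 58+23-41=40; pred: 18+10-5=23
Step 7: prey: 40+16-36=20; pred: 23+9-6=26
Step 8: prey: 20+8-20=8; pred: 26+5-7=24
Step 9: prey: 8+3-7=4; pred: 24+1-7=18
Step 10: prey: 4+1-2=3; pred: 18+0-5=13
Max prey = 65 at step 3

Answer: 65 3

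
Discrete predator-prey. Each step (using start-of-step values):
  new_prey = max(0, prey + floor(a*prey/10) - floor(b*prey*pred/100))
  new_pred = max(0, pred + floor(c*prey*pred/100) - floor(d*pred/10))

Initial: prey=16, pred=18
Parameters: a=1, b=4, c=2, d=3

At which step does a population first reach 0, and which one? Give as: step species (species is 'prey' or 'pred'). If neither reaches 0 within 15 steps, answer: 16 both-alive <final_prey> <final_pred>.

Answer: 16 both-alive 1 3

Derivation:
Step 1: prey: 16+1-11=6; pred: 18+5-5=18
Step 2: prey: 6+0-4=2; pred: 18+2-5=15
Step 3: prey: 2+0-1=1; pred: 15+0-4=11
Step 4: prey: 1+0-0=1; pred: 11+0-3=8
Step 5: prey: 1+0-0=1; pred: 8+0-2=6
Step 6: prey: 1+0-0=1; pred: 6+0-1=5
Step 7: prey: 1+0-0=1; pred: 5+0-1=4
Step 8: prey: 1+0-0=1; pred: 4+0-1=3
Step 9: prey: 1+0-0=1; pred: 3+0-0=3
Steps 10-15: state stable at prey=1, pred=3 (no change)
No extinction within 15 steps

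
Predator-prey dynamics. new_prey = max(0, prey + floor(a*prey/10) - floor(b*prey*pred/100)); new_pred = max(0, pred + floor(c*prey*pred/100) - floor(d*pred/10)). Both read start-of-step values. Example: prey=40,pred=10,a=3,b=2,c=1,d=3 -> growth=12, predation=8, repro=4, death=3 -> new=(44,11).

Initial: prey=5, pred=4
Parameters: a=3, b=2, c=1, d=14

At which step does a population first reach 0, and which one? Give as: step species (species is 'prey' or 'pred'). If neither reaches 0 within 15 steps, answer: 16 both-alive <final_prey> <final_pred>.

Answer: 1 pred

Derivation:
Step 1: prey: 5+1-0=6; pred: 4+0-5=0
First extinction: pred at step 1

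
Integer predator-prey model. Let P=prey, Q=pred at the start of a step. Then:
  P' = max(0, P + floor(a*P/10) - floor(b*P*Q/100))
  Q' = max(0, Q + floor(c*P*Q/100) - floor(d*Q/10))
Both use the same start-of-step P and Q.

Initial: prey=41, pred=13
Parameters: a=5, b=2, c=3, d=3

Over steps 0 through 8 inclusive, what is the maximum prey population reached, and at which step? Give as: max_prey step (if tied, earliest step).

Step 1: prey: 41+20-10=51; pred: 13+15-3=25
Step 2: prey: 51+25-25=51; pred: 25+38-7=56
Step 3: prey: 51+25-57=19; pred: 56+85-16=125
Step 4: prey: 19+9-47=0; pred: 125+71-37=159
Step 5: prey: 0+0-0=0; pred: 159+0-47=112
Step 6: prey: 0+0-0=0; pred: 112+0-33=79
Step 7: prey: 0+0-0=0; pred: 79+0-23=56
Step 8: prey: 0+0-0=0; pred: 56+0-16=40
Max prey = 51 at step 1

Answer: 51 1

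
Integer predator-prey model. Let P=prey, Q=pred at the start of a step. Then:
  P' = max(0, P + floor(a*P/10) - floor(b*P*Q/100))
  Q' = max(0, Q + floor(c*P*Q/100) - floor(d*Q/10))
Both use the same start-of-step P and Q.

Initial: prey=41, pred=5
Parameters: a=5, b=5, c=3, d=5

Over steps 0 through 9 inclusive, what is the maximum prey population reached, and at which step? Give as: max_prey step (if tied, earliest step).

Answer: 54 2

Derivation:
Step 1: prey: 41+20-10=51; pred: 5+6-2=9
Step 2: prey: 51+25-22=54; pred: 9+13-4=18
Step 3: prey: 54+27-48=33; pred: 18+29-9=38
Step 4: prey: 33+16-62=0; pred: 38+37-19=56
Step 5: prey: 0+0-0=0; pred: 56+0-28=28
Step 6: prey: 0+0-0=0; pred: 28+0-14=14
Step 7: prey: 0+0-0=0; pred: 14+0-7=7
Step 8: prey: 0+0-0=0; pred: 7+0-3=4
Step 9: prey: 0+0-0=0; pred: 4+0-2=2
Max prey = 54 at step 2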